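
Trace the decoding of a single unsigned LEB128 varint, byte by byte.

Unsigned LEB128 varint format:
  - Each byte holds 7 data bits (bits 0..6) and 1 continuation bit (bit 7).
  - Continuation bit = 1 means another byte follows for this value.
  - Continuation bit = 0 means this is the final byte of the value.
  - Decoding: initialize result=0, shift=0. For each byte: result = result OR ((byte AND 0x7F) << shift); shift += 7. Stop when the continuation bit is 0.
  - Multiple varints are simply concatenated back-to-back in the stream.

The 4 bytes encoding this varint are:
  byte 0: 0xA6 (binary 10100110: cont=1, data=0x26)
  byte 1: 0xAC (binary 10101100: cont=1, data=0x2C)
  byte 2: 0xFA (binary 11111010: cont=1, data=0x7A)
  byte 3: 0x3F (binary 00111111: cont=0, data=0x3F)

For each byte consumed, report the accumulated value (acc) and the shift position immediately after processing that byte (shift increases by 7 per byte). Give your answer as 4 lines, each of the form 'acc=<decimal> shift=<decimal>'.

byte 0=0xA6: payload=0x26=38, contrib = 38<<0 = 38; acc -> 38, shift -> 7
byte 1=0xAC: payload=0x2C=44, contrib = 44<<7 = 5632; acc -> 5670, shift -> 14
byte 2=0xFA: payload=0x7A=122, contrib = 122<<14 = 1998848; acc -> 2004518, shift -> 21
byte 3=0x3F: payload=0x3F=63, contrib = 63<<21 = 132120576; acc -> 134125094, shift -> 28

Answer: acc=38 shift=7
acc=5670 shift=14
acc=2004518 shift=21
acc=134125094 shift=28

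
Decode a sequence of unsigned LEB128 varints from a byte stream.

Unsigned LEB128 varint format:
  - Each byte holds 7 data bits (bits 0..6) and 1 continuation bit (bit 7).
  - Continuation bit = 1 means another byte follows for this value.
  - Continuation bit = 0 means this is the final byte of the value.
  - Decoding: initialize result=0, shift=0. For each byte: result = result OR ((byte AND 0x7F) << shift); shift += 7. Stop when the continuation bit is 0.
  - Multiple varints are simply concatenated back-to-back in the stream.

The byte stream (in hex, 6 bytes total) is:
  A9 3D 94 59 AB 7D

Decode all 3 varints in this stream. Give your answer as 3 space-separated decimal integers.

Answer: 7849 11412 16043

Derivation:
  byte[0]=0xA9 cont=1 payload=0x29=41: acc |= 41<<0 -> acc=41 shift=7
  byte[1]=0x3D cont=0 payload=0x3D=61: acc |= 61<<7 -> acc=7849 shift=14 [end]
Varint 1: bytes[0:2] = A9 3D -> value 7849 (2 byte(s))
  byte[2]=0x94 cont=1 payload=0x14=20: acc |= 20<<0 -> acc=20 shift=7
  byte[3]=0x59 cont=0 payload=0x59=89: acc |= 89<<7 -> acc=11412 shift=14 [end]
Varint 2: bytes[2:4] = 94 59 -> value 11412 (2 byte(s))
  byte[4]=0xAB cont=1 payload=0x2B=43: acc |= 43<<0 -> acc=43 shift=7
  byte[5]=0x7D cont=0 payload=0x7D=125: acc |= 125<<7 -> acc=16043 shift=14 [end]
Varint 3: bytes[4:6] = AB 7D -> value 16043 (2 byte(s))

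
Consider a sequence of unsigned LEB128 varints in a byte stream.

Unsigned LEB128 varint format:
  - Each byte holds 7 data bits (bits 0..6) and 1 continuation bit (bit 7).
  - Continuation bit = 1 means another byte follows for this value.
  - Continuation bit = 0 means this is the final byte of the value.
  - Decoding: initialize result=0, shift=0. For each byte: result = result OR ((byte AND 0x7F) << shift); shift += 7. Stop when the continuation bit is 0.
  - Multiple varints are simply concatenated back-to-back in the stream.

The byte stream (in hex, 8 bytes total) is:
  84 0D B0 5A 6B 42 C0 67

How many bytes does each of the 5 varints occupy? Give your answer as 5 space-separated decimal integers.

  byte[0]=0x84 cont=1 payload=0x04=4: acc |= 4<<0 -> acc=4 shift=7
  byte[1]=0x0D cont=0 payload=0x0D=13: acc |= 13<<7 -> acc=1668 shift=14 [end]
Varint 1: bytes[0:2] = 84 0D -> value 1668 (2 byte(s))
  byte[2]=0xB0 cont=1 payload=0x30=48: acc |= 48<<0 -> acc=48 shift=7
  byte[3]=0x5A cont=0 payload=0x5A=90: acc |= 90<<7 -> acc=11568 shift=14 [end]
Varint 2: bytes[2:4] = B0 5A -> value 11568 (2 byte(s))
  byte[4]=0x6B cont=0 payload=0x6B=107: acc |= 107<<0 -> acc=107 shift=7 [end]
Varint 3: bytes[4:5] = 6B -> value 107 (1 byte(s))
  byte[5]=0x42 cont=0 payload=0x42=66: acc |= 66<<0 -> acc=66 shift=7 [end]
Varint 4: bytes[5:6] = 42 -> value 66 (1 byte(s))
  byte[6]=0xC0 cont=1 payload=0x40=64: acc |= 64<<0 -> acc=64 shift=7
  byte[7]=0x67 cont=0 payload=0x67=103: acc |= 103<<7 -> acc=13248 shift=14 [end]
Varint 5: bytes[6:8] = C0 67 -> value 13248 (2 byte(s))

Answer: 2 2 1 1 2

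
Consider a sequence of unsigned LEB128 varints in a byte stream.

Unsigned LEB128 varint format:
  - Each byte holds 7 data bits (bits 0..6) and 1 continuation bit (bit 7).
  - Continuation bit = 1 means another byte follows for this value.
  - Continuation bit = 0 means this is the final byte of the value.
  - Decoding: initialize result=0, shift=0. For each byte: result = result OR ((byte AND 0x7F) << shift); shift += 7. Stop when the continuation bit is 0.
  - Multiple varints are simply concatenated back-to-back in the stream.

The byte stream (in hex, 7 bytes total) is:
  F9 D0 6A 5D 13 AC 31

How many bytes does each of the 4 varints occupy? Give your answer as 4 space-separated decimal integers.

  byte[0]=0xF9 cont=1 payload=0x79=121: acc |= 121<<0 -> acc=121 shift=7
  byte[1]=0xD0 cont=1 payload=0x50=80: acc |= 80<<7 -> acc=10361 shift=14
  byte[2]=0x6A cont=0 payload=0x6A=106: acc |= 106<<14 -> acc=1747065 shift=21 [end]
Varint 1: bytes[0:3] = F9 D0 6A -> value 1747065 (3 byte(s))
  byte[3]=0x5D cont=0 payload=0x5D=93: acc |= 93<<0 -> acc=93 shift=7 [end]
Varint 2: bytes[3:4] = 5D -> value 93 (1 byte(s))
  byte[4]=0x13 cont=0 payload=0x13=19: acc |= 19<<0 -> acc=19 shift=7 [end]
Varint 3: bytes[4:5] = 13 -> value 19 (1 byte(s))
  byte[5]=0xAC cont=1 payload=0x2C=44: acc |= 44<<0 -> acc=44 shift=7
  byte[6]=0x31 cont=0 payload=0x31=49: acc |= 49<<7 -> acc=6316 shift=14 [end]
Varint 4: bytes[5:7] = AC 31 -> value 6316 (2 byte(s))

Answer: 3 1 1 2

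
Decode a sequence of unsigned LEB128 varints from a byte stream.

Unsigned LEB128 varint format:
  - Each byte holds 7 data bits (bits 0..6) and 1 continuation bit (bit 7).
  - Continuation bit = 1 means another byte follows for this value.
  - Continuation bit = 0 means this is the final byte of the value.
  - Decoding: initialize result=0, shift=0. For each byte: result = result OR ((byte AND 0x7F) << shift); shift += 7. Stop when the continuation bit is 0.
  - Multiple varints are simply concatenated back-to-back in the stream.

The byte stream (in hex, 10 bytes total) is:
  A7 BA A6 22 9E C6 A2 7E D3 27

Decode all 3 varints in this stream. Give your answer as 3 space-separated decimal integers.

Answer: 71933223 264807198 5075

Derivation:
  byte[0]=0xA7 cont=1 payload=0x27=39: acc |= 39<<0 -> acc=39 shift=7
  byte[1]=0xBA cont=1 payload=0x3A=58: acc |= 58<<7 -> acc=7463 shift=14
  byte[2]=0xA6 cont=1 payload=0x26=38: acc |= 38<<14 -> acc=630055 shift=21
  byte[3]=0x22 cont=0 payload=0x22=34: acc |= 34<<21 -> acc=71933223 shift=28 [end]
Varint 1: bytes[0:4] = A7 BA A6 22 -> value 71933223 (4 byte(s))
  byte[4]=0x9E cont=1 payload=0x1E=30: acc |= 30<<0 -> acc=30 shift=7
  byte[5]=0xC6 cont=1 payload=0x46=70: acc |= 70<<7 -> acc=8990 shift=14
  byte[6]=0xA2 cont=1 payload=0x22=34: acc |= 34<<14 -> acc=566046 shift=21
  byte[7]=0x7E cont=0 payload=0x7E=126: acc |= 126<<21 -> acc=264807198 shift=28 [end]
Varint 2: bytes[4:8] = 9E C6 A2 7E -> value 264807198 (4 byte(s))
  byte[8]=0xD3 cont=1 payload=0x53=83: acc |= 83<<0 -> acc=83 shift=7
  byte[9]=0x27 cont=0 payload=0x27=39: acc |= 39<<7 -> acc=5075 shift=14 [end]
Varint 3: bytes[8:10] = D3 27 -> value 5075 (2 byte(s))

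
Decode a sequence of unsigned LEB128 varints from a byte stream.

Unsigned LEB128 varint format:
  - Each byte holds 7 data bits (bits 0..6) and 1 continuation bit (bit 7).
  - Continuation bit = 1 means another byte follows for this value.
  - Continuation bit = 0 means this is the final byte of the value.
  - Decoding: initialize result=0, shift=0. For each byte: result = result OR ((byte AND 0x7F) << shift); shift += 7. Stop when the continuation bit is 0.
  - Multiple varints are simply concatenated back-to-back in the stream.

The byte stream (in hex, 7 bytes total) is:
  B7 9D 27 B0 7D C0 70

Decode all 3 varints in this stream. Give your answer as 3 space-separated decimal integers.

  byte[0]=0xB7 cont=1 payload=0x37=55: acc |= 55<<0 -> acc=55 shift=7
  byte[1]=0x9D cont=1 payload=0x1D=29: acc |= 29<<7 -> acc=3767 shift=14
  byte[2]=0x27 cont=0 payload=0x27=39: acc |= 39<<14 -> acc=642743 shift=21 [end]
Varint 1: bytes[0:3] = B7 9D 27 -> value 642743 (3 byte(s))
  byte[3]=0xB0 cont=1 payload=0x30=48: acc |= 48<<0 -> acc=48 shift=7
  byte[4]=0x7D cont=0 payload=0x7D=125: acc |= 125<<7 -> acc=16048 shift=14 [end]
Varint 2: bytes[3:5] = B0 7D -> value 16048 (2 byte(s))
  byte[5]=0xC0 cont=1 payload=0x40=64: acc |= 64<<0 -> acc=64 shift=7
  byte[6]=0x70 cont=0 payload=0x70=112: acc |= 112<<7 -> acc=14400 shift=14 [end]
Varint 3: bytes[5:7] = C0 70 -> value 14400 (2 byte(s))

Answer: 642743 16048 14400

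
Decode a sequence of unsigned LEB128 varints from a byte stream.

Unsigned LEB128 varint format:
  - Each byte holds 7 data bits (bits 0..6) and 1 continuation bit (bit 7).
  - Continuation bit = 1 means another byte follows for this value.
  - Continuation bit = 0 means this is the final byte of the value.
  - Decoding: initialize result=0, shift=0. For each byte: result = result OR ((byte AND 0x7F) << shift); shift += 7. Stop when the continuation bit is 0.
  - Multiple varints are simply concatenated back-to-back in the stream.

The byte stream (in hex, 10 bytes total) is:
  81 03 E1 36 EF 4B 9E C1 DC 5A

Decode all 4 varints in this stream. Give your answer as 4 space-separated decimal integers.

Answer: 385 7009 9711 190259358

Derivation:
  byte[0]=0x81 cont=1 payload=0x01=1: acc |= 1<<0 -> acc=1 shift=7
  byte[1]=0x03 cont=0 payload=0x03=3: acc |= 3<<7 -> acc=385 shift=14 [end]
Varint 1: bytes[0:2] = 81 03 -> value 385 (2 byte(s))
  byte[2]=0xE1 cont=1 payload=0x61=97: acc |= 97<<0 -> acc=97 shift=7
  byte[3]=0x36 cont=0 payload=0x36=54: acc |= 54<<7 -> acc=7009 shift=14 [end]
Varint 2: bytes[2:4] = E1 36 -> value 7009 (2 byte(s))
  byte[4]=0xEF cont=1 payload=0x6F=111: acc |= 111<<0 -> acc=111 shift=7
  byte[5]=0x4B cont=0 payload=0x4B=75: acc |= 75<<7 -> acc=9711 shift=14 [end]
Varint 3: bytes[4:6] = EF 4B -> value 9711 (2 byte(s))
  byte[6]=0x9E cont=1 payload=0x1E=30: acc |= 30<<0 -> acc=30 shift=7
  byte[7]=0xC1 cont=1 payload=0x41=65: acc |= 65<<7 -> acc=8350 shift=14
  byte[8]=0xDC cont=1 payload=0x5C=92: acc |= 92<<14 -> acc=1515678 shift=21
  byte[9]=0x5A cont=0 payload=0x5A=90: acc |= 90<<21 -> acc=190259358 shift=28 [end]
Varint 4: bytes[6:10] = 9E C1 DC 5A -> value 190259358 (4 byte(s))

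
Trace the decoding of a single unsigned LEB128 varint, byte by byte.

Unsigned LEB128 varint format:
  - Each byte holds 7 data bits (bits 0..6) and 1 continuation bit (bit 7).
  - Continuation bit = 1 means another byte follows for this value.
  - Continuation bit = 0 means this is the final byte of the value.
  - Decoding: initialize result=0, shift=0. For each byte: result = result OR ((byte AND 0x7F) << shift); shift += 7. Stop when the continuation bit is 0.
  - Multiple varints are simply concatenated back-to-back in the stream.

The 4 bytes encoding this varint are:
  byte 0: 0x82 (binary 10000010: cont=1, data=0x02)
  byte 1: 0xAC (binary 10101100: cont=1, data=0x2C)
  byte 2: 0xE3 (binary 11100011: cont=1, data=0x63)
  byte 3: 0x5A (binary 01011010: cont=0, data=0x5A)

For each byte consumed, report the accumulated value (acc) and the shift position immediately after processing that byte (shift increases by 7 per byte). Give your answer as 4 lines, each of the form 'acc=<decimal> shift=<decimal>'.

Answer: acc=2 shift=7
acc=5634 shift=14
acc=1627650 shift=21
acc=190371330 shift=28

Derivation:
byte 0=0x82: payload=0x02=2, contrib = 2<<0 = 2; acc -> 2, shift -> 7
byte 1=0xAC: payload=0x2C=44, contrib = 44<<7 = 5632; acc -> 5634, shift -> 14
byte 2=0xE3: payload=0x63=99, contrib = 99<<14 = 1622016; acc -> 1627650, shift -> 21
byte 3=0x5A: payload=0x5A=90, contrib = 90<<21 = 188743680; acc -> 190371330, shift -> 28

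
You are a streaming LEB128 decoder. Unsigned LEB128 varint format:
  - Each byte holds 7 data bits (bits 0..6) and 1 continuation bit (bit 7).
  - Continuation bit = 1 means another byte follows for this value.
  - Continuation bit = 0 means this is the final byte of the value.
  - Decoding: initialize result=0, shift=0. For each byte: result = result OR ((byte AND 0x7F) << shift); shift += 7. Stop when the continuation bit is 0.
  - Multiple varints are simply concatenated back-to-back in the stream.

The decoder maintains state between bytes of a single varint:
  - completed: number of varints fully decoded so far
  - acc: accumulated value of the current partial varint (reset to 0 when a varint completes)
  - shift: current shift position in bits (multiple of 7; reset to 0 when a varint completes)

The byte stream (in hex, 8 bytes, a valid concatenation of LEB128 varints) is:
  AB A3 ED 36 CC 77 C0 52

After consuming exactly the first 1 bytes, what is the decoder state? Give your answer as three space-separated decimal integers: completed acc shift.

byte[0]=0xAB cont=1 payload=0x2B: acc |= 43<<0 -> completed=0 acc=43 shift=7

Answer: 0 43 7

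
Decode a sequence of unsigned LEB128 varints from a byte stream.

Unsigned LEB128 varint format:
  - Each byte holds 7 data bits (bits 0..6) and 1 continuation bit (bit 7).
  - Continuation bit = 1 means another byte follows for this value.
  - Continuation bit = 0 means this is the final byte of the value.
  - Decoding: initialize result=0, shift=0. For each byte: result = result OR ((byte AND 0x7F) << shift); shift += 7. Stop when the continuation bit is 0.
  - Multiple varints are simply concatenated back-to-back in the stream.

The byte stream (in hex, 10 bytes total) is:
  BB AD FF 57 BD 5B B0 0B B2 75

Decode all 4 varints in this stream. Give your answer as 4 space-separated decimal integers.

  byte[0]=0xBB cont=1 payload=0x3B=59: acc |= 59<<0 -> acc=59 shift=7
  byte[1]=0xAD cont=1 payload=0x2D=45: acc |= 45<<7 -> acc=5819 shift=14
  byte[2]=0xFF cont=1 payload=0x7F=127: acc |= 127<<14 -> acc=2086587 shift=21
  byte[3]=0x57 cont=0 payload=0x57=87: acc |= 87<<21 -> acc=184538811 shift=28 [end]
Varint 1: bytes[0:4] = BB AD FF 57 -> value 184538811 (4 byte(s))
  byte[4]=0xBD cont=1 payload=0x3D=61: acc |= 61<<0 -> acc=61 shift=7
  byte[5]=0x5B cont=0 payload=0x5B=91: acc |= 91<<7 -> acc=11709 shift=14 [end]
Varint 2: bytes[4:6] = BD 5B -> value 11709 (2 byte(s))
  byte[6]=0xB0 cont=1 payload=0x30=48: acc |= 48<<0 -> acc=48 shift=7
  byte[7]=0x0B cont=0 payload=0x0B=11: acc |= 11<<7 -> acc=1456 shift=14 [end]
Varint 3: bytes[6:8] = B0 0B -> value 1456 (2 byte(s))
  byte[8]=0xB2 cont=1 payload=0x32=50: acc |= 50<<0 -> acc=50 shift=7
  byte[9]=0x75 cont=0 payload=0x75=117: acc |= 117<<7 -> acc=15026 shift=14 [end]
Varint 4: bytes[8:10] = B2 75 -> value 15026 (2 byte(s))

Answer: 184538811 11709 1456 15026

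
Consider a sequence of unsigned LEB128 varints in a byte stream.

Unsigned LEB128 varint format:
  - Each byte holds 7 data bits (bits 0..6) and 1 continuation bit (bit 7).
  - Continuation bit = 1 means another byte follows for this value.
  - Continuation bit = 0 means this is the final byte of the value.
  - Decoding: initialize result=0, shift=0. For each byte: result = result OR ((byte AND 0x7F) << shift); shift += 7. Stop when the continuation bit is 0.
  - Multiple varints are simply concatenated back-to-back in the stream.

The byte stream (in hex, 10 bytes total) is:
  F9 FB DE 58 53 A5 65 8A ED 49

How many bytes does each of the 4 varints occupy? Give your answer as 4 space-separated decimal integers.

Answer: 4 1 2 3

Derivation:
  byte[0]=0xF9 cont=1 payload=0x79=121: acc |= 121<<0 -> acc=121 shift=7
  byte[1]=0xFB cont=1 payload=0x7B=123: acc |= 123<<7 -> acc=15865 shift=14
  byte[2]=0xDE cont=1 payload=0x5E=94: acc |= 94<<14 -> acc=1555961 shift=21
  byte[3]=0x58 cont=0 payload=0x58=88: acc |= 88<<21 -> acc=186105337 shift=28 [end]
Varint 1: bytes[0:4] = F9 FB DE 58 -> value 186105337 (4 byte(s))
  byte[4]=0x53 cont=0 payload=0x53=83: acc |= 83<<0 -> acc=83 shift=7 [end]
Varint 2: bytes[4:5] = 53 -> value 83 (1 byte(s))
  byte[5]=0xA5 cont=1 payload=0x25=37: acc |= 37<<0 -> acc=37 shift=7
  byte[6]=0x65 cont=0 payload=0x65=101: acc |= 101<<7 -> acc=12965 shift=14 [end]
Varint 3: bytes[5:7] = A5 65 -> value 12965 (2 byte(s))
  byte[7]=0x8A cont=1 payload=0x0A=10: acc |= 10<<0 -> acc=10 shift=7
  byte[8]=0xED cont=1 payload=0x6D=109: acc |= 109<<7 -> acc=13962 shift=14
  byte[9]=0x49 cont=0 payload=0x49=73: acc |= 73<<14 -> acc=1209994 shift=21 [end]
Varint 4: bytes[7:10] = 8A ED 49 -> value 1209994 (3 byte(s))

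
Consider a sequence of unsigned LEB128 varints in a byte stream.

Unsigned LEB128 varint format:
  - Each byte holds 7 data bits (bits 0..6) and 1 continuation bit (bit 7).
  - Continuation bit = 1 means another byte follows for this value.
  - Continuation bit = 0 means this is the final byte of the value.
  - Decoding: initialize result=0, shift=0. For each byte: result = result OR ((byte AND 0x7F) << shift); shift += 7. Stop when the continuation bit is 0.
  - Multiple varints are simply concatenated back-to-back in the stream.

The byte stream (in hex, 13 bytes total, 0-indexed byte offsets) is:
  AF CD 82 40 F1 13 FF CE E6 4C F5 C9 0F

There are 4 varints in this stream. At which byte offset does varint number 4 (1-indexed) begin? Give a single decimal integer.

Answer: 10

Derivation:
  byte[0]=0xAF cont=1 payload=0x2F=47: acc |= 47<<0 -> acc=47 shift=7
  byte[1]=0xCD cont=1 payload=0x4D=77: acc |= 77<<7 -> acc=9903 shift=14
  byte[2]=0x82 cont=1 payload=0x02=2: acc |= 2<<14 -> acc=42671 shift=21
  byte[3]=0x40 cont=0 payload=0x40=64: acc |= 64<<21 -> acc=134260399 shift=28 [end]
Varint 1: bytes[0:4] = AF CD 82 40 -> value 134260399 (4 byte(s))
  byte[4]=0xF1 cont=1 payload=0x71=113: acc |= 113<<0 -> acc=113 shift=7
  byte[5]=0x13 cont=0 payload=0x13=19: acc |= 19<<7 -> acc=2545 shift=14 [end]
Varint 2: bytes[4:6] = F1 13 -> value 2545 (2 byte(s))
  byte[6]=0xFF cont=1 payload=0x7F=127: acc |= 127<<0 -> acc=127 shift=7
  byte[7]=0xCE cont=1 payload=0x4E=78: acc |= 78<<7 -> acc=10111 shift=14
  byte[8]=0xE6 cont=1 payload=0x66=102: acc |= 102<<14 -> acc=1681279 shift=21
  byte[9]=0x4C cont=0 payload=0x4C=76: acc |= 76<<21 -> acc=161064831 shift=28 [end]
Varint 3: bytes[6:10] = FF CE E6 4C -> value 161064831 (4 byte(s))
  byte[10]=0xF5 cont=1 payload=0x75=117: acc |= 117<<0 -> acc=117 shift=7
  byte[11]=0xC9 cont=1 payload=0x49=73: acc |= 73<<7 -> acc=9461 shift=14
  byte[12]=0x0F cont=0 payload=0x0F=15: acc |= 15<<14 -> acc=255221 shift=21 [end]
Varint 4: bytes[10:13] = F5 C9 0F -> value 255221 (3 byte(s))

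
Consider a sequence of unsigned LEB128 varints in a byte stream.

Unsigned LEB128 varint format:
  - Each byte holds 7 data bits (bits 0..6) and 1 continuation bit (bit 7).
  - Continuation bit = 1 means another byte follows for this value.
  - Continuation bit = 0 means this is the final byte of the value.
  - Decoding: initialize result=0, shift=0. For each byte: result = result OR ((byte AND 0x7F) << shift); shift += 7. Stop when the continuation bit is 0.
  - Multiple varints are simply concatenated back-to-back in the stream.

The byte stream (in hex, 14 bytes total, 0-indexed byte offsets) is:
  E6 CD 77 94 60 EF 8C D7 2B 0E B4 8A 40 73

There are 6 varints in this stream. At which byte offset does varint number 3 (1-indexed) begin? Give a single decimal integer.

  byte[0]=0xE6 cont=1 payload=0x66=102: acc |= 102<<0 -> acc=102 shift=7
  byte[1]=0xCD cont=1 payload=0x4D=77: acc |= 77<<7 -> acc=9958 shift=14
  byte[2]=0x77 cont=0 payload=0x77=119: acc |= 119<<14 -> acc=1959654 shift=21 [end]
Varint 1: bytes[0:3] = E6 CD 77 -> value 1959654 (3 byte(s))
  byte[3]=0x94 cont=1 payload=0x14=20: acc |= 20<<0 -> acc=20 shift=7
  byte[4]=0x60 cont=0 payload=0x60=96: acc |= 96<<7 -> acc=12308 shift=14 [end]
Varint 2: bytes[3:5] = 94 60 -> value 12308 (2 byte(s))
  byte[5]=0xEF cont=1 payload=0x6F=111: acc |= 111<<0 -> acc=111 shift=7
  byte[6]=0x8C cont=1 payload=0x0C=12: acc |= 12<<7 -> acc=1647 shift=14
  byte[7]=0xD7 cont=1 payload=0x57=87: acc |= 87<<14 -> acc=1427055 shift=21
  byte[8]=0x2B cont=0 payload=0x2B=43: acc |= 43<<21 -> acc=91604591 shift=28 [end]
Varint 3: bytes[5:9] = EF 8C D7 2B -> value 91604591 (4 byte(s))
  byte[9]=0x0E cont=0 payload=0x0E=14: acc |= 14<<0 -> acc=14 shift=7 [end]
Varint 4: bytes[9:10] = 0E -> value 14 (1 byte(s))
  byte[10]=0xB4 cont=1 payload=0x34=52: acc |= 52<<0 -> acc=52 shift=7
  byte[11]=0x8A cont=1 payload=0x0A=10: acc |= 10<<7 -> acc=1332 shift=14
  byte[12]=0x40 cont=0 payload=0x40=64: acc |= 64<<14 -> acc=1049908 shift=21 [end]
Varint 5: bytes[10:13] = B4 8A 40 -> value 1049908 (3 byte(s))
  byte[13]=0x73 cont=0 payload=0x73=115: acc |= 115<<0 -> acc=115 shift=7 [end]
Varint 6: bytes[13:14] = 73 -> value 115 (1 byte(s))

Answer: 5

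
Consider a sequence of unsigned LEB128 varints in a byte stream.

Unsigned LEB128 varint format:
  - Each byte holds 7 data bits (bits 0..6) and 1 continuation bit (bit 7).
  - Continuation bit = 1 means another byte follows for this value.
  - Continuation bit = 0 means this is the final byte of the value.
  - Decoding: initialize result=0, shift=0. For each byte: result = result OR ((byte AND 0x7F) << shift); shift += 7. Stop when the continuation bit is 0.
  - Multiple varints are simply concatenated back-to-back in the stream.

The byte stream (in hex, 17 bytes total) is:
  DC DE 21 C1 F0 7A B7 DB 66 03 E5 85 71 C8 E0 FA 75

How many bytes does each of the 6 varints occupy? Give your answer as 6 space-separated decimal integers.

Answer: 3 3 3 1 3 4

Derivation:
  byte[0]=0xDC cont=1 payload=0x5C=92: acc |= 92<<0 -> acc=92 shift=7
  byte[1]=0xDE cont=1 payload=0x5E=94: acc |= 94<<7 -> acc=12124 shift=14
  byte[2]=0x21 cont=0 payload=0x21=33: acc |= 33<<14 -> acc=552796 shift=21 [end]
Varint 1: bytes[0:3] = DC DE 21 -> value 552796 (3 byte(s))
  byte[3]=0xC1 cont=1 payload=0x41=65: acc |= 65<<0 -> acc=65 shift=7
  byte[4]=0xF0 cont=1 payload=0x70=112: acc |= 112<<7 -> acc=14401 shift=14
  byte[5]=0x7A cont=0 payload=0x7A=122: acc |= 122<<14 -> acc=2013249 shift=21 [end]
Varint 2: bytes[3:6] = C1 F0 7A -> value 2013249 (3 byte(s))
  byte[6]=0xB7 cont=1 payload=0x37=55: acc |= 55<<0 -> acc=55 shift=7
  byte[7]=0xDB cont=1 payload=0x5B=91: acc |= 91<<7 -> acc=11703 shift=14
  byte[8]=0x66 cont=0 payload=0x66=102: acc |= 102<<14 -> acc=1682871 shift=21 [end]
Varint 3: bytes[6:9] = B7 DB 66 -> value 1682871 (3 byte(s))
  byte[9]=0x03 cont=0 payload=0x03=3: acc |= 3<<0 -> acc=3 shift=7 [end]
Varint 4: bytes[9:10] = 03 -> value 3 (1 byte(s))
  byte[10]=0xE5 cont=1 payload=0x65=101: acc |= 101<<0 -> acc=101 shift=7
  byte[11]=0x85 cont=1 payload=0x05=5: acc |= 5<<7 -> acc=741 shift=14
  byte[12]=0x71 cont=0 payload=0x71=113: acc |= 113<<14 -> acc=1852133 shift=21 [end]
Varint 5: bytes[10:13] = E5 85 71 -> value 1852133 (3 byte(s))
  byte[13]=0xC8 cont=1 payload=0x48=72: acc |= 72<<0 -> acc=72 shift=7
  byte[14]=0xE0 cont=1 payload=0x60=96: acc |= 96<<7 -> acc=12360 shift=14
  byte[15]=0xFA cont=1 payload=0x7A=122: acc |= 122<<14 -> acc=2011208 shift=21
  byte[16]=0x75 cont=0 payload=0x75=117: acc |= 117<<21 -> acc=247377992 shift=28 [end]
Varint 6: bytes[13:17] = C8 E0 FA 75 -> value 247377992 (4 byte(s))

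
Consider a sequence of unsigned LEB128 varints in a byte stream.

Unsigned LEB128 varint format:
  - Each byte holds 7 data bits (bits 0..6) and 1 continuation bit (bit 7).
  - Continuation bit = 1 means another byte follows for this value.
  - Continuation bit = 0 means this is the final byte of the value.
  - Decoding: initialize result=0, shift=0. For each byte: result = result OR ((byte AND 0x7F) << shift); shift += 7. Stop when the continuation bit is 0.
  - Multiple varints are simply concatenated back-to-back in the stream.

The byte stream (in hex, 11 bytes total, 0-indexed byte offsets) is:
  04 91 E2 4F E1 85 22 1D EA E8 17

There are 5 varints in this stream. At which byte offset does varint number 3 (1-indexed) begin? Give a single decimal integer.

  byte[0]=0x04 cont=0 payload=0x04=4: acc |= 4<<0 -> acc=4 shift=7 [end]
Varint 1: bytes[0:1] = 04 -> value 4 (1 byte(s))
  byte[1]=0x91 cont=1 payload=0x11=17: acc |= 17<<0 -> acc=17 shift=7
  byte[2]=0xE2 cont=1 payload=0x62=98: acc |= 98<<7 -> acc=12561 shift=14
  byte[3]=0x4F cont=0 payload=0x4F=79: acc |= 79<<14 -> acc=1306897 shift=21 [end]
Varint 2: bytes[1:4] = 91 E2 4F -> value 1306897 (3 byte(s))
  byte[4]=0xE1 cont=1 payload=0x61=97: acc |= 97<<0 -> acc=97 shift=7
  byte[5]=0x85 cont=1 payload=0x05=5: acc |= 5<<7 -> acc=737 shift=14
  byte[6]=0x22 cont=0 payload=0x22=34: acc |= 34<<14 -> acc=557793 shift=21 [end]
Varint 3: bytes[4:7] = E1 85 22 -> value 557793 (3 byte(s))
  byte[7]=0x1D cont=0 payload=0x1D=29: acc |= 29<<0 -> acc=29 shift=7 [end]
Varint 4: bytes[7:8] = 1D -> value 29 (1 byte(s))
  byte[8]=0xEA cont=1 payload=0x6A=106: acc |= 106<<0 -> acc=106 shift=7
  byte[9]=0xE8 cont=1 payload=0x68=104: acc |= 104<<7 -> acc=13418 shift=14
  byte[10]=0x17 cont=0 payload=0x17=23: acc |= 23<<14 -> acc=390250 shift=21 [end]
Varint 5: bytes[8:11] = EA E8 17 -> value 390250 (3 byte(s))

Answer: 4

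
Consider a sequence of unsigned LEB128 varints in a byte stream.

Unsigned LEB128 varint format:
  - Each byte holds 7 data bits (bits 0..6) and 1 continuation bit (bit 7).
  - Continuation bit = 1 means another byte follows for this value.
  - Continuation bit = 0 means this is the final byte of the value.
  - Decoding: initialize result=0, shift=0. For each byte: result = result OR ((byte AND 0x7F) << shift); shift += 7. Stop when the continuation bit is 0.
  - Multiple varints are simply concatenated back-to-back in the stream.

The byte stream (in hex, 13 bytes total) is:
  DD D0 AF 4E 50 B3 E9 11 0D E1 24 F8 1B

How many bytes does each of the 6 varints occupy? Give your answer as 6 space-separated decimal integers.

  byte[0]=0xDD cont=1 payload=0x5D=93: acc |= 93<<0 -> acc=93 shift=7
  byte[1]=0xD0 cont=1 payload=0x50=80: acc |= 80<<7 -> acc=10333 shift=14
  byte[2]=0xAF cont=1 payload=0x2F=47: acc |= 47<<14 -> acc=780381 shift=21
  byte[3]=0x4E cont=0 payload=0x4E=78: acc |= 78<<21 -> acc=164358237 shift=28 [end]
Varint 1: bytes[0:4] = DD D0 AF 4E -> value 164358237 (4 byte(s))
  byte[4]=0x50 cont=0 payload=0x50=80: acc |= 80<<0 -> acc=80 shift=7 [end]
Varint 2: bytes[4:5] = 50 -> value 80 (1 byte(s))
  byte[5]=0xB3 cont=1 payload=0x33=51: acc |= 51<<0 -> acc=51 shift=7
  byte[6]=0xE9 cont=1 payload=0x69=105: acc |= 105<<7 -> acc=13491 shift=14
  byte[7]=0x11 cont=0 payload=0x11=17: acc |= 17<<14 -> acc=292019 shift=21 [end]
Varint 3: bytes[5:8] = B3 E9 11 -> value 292019 (3 byte(s))
  byte[8]=0x0D cont=0 payload=0x0D=13: acc |= 13<<0 -> acc=13 shift=7 [end]
Varint 4: bytes[8:9] = 0D -> value 13 (1 byte(s))
  byte[9]=0xE1 cont=1 payload=0x61=97: acc |= 97<<0 -> acc=97 shift=7
  byte[10]=0x24 cont=0 payload=0x24=36: acc |= 36<<7 -> acc=4705 shift=14 [end]
Varint 5: bytes[9:11] = E1 24 -> value 4705 (2 byte(s))
  byte[11]=0xF8 cont=1 payload=0x78=120: acc |= 120<<0 -> acc=120 shift=7
  byte[12]=0x1B cont=0 payload=0x1B=27: acc |= 27<<7 -> acc=3576 shift=14 [end]
Varint 6: bytes[11:13] = F8 1B -> value 3576 (2 byte(s))

Answer: 4 1 3 1 2 2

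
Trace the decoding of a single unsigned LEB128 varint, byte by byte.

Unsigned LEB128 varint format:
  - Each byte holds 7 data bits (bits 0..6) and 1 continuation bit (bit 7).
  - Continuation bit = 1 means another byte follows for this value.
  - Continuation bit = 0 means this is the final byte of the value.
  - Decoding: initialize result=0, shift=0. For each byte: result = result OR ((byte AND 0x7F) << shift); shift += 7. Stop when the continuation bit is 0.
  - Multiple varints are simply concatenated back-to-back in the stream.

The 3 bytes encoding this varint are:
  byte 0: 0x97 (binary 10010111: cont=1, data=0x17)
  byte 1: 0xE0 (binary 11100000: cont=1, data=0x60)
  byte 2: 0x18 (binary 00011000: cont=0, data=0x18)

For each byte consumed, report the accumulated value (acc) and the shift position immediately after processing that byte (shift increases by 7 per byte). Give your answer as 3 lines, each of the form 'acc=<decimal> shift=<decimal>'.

byte 0=0x97: payload=0x17=23, contrib = 23<<0 = 23; acc -> 23, shift -> 7
byte 1=0xE0: payload=0x60=96, contrib = 96<<7 = 12288; acc -> 12311, shift -> 14
byte 2=0x18: payload=0x18=24, contrib = 24<<14 = 393216; acc -> 405527, shift -> 21

Answer: acc=23 shift=7
acc=12311 shift=14
acc=405527 shift=21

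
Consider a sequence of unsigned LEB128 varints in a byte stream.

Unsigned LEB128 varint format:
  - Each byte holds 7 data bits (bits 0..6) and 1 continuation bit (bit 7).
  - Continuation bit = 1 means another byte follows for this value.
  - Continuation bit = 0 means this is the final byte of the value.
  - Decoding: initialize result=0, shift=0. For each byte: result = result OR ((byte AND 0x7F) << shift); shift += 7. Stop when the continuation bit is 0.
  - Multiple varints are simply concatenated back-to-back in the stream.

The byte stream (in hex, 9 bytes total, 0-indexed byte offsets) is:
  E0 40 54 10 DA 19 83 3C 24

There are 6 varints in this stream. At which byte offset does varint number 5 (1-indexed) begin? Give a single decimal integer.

  byte[0]=0xE0 cont=1 payload=0x60=96: acc |= 96<<0 -> acc=96 shift=7
  byte[1]=0x40 cont=0 payload=0x40=64: acc |= 64<<7 -> acc=8288 shift=14 [end]
Varint 1: bytes[0:2] = E0 40 -> value 8288 (2 byte(s))
  byte[2]=0x54 cont=0 payload=0x54=84: acc |= 84<<0 -> acc=84 shift=7 [end]
Varint 2: bytes[2:3] = 54 -> value 84 (1 byte(s))
  byte[3]=0x10 cont=0 payload=0x10=16: acc |= 16<<0 -> acc=16 shift=7 [end]
Varint 3: bytes[3:4] = 10 -> value 16 (1 byte(s))
  byte[4]=0xDA cont=1 payload=0x5A=90: acc |= 90<<0 -> acc=90 shift=7
  byte[5]=0x19 cont=0 payload=0x19=25: acc |= 25<<7 -> acc=3290 shift=14 [end]
Varint 4: bytes[4:6] = DA 19 -> value 3290 (2 byte(s))
  byte[6]=0x83 cont=1 payload=0x03=3: acc |= 3<<0 -> acc=3 shift=7
  byte[7]=0x3C cont=0 payload=0x3C=60: acc |= 60<<7 -> acc=7683 shift=14 [end]
Varint 5: bytes[6:8] = 83 3C -> value 7683 (2 byte(s))
  byte[8]=0x24 cont=0 payload=0x24=36: acc |= 36<<0 -> acc=36 shift=7 [end]
Varint 6: bytes[8:9] = 24 -> value 36 (1 byte(s))

Answer: 6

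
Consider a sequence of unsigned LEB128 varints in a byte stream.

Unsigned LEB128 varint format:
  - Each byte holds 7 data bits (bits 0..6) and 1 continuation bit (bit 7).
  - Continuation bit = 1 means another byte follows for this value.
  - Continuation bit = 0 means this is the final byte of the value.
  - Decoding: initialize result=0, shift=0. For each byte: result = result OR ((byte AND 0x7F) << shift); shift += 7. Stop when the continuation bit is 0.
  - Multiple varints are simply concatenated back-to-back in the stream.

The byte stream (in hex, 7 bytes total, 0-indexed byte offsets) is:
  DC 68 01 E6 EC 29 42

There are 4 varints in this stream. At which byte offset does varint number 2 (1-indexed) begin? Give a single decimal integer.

  byte[0]=0xDC cont=1 payload=0x5C=92: acc |= 92<<0 -> acc=92 shift=7
  byte[1]=0x68 cont=0 payload=0x68=104: acc |= 104<<7 -> acc=13404 shift=14 [end]
Varint 1: bytes[0:2] = DC 68 -> value 13404 (2 byte(s))
  byte[2]=0x01 cont=0 payload=0x01=1: acc |= 1<<0 -> acc=1 shift=7 [end]
Varint 2: bytes[2:3] = 01 -> value 1 (1 byte(s))
  byte[3]=0xE6 cont=1 payload=0x66=102: acc |= 102<<0 -> acc=102 shift=7
  byte[4]=0xEC cont=1 payload=0x6C=108: acc |= 108<<7 -> acc=13926 shift=14
  byte[5]=0x29 cont=0 payload=0x29=41: acc |= 41<<14 -> acc=685670 shift=21 [end]
Varint 3: bytes[3:6] = E6 EC 29 -> value 685670 (3 byte(s))
  byte[6]=0x42 cont=0 payload=0x42=66: acc |= 66<<0 -> acc=66 shift=7 [end]
Varint 4: bytes[6:7] = 42 -> value 66 (1 byte(s))

Answer: 2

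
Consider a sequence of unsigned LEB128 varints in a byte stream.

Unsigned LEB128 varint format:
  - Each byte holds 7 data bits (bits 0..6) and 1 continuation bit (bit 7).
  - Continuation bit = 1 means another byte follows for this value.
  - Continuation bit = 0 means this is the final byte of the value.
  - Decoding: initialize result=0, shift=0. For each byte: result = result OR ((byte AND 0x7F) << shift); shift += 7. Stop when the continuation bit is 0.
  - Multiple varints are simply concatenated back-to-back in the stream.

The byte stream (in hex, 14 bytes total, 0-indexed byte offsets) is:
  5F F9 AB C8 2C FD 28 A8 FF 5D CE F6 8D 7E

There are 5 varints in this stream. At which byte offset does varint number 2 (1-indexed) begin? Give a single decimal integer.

Answer: 1

Derivation:
  byte[0]=0x5F cont=0 payload=0x5F=95: acc |= 95<<0 -> acc=95 shift=7 [end]
Varint 1: bytes[0:1] = 5F -> value 95 (1 byte(s))
  byte[1]=0xF9 cont=1 payload=0x79=121: acc |= 121<<0 -> acc=121 shift=7
  byte[2]=0xAB cont=1 payload=0x2B=43: acc |= 43<<7 -> acc=5625 shift=14
  byte[3]=0xC8 cont=1 payload=0x48=72: acc |= 72<<14 -> acc=1185273 shift=21
  byte[4]=0x2C cont=0 payload=0x2C=44: acc |= 44<<21 -> acc=93459961 shift=28 [end]
Varint 2: bytes[1:5] = F9 AB C8 2C -> value 93459961 (4 byte(s))
  byte[5]=0xFD cont=1 payload=0x7D=125: acc |= 125<<0 -> acc=125 shift=7
  byte[6]=0x28 cont=0 payload=0x28=40: acc |= 40<<7 -> acc=5245 shift=14 [end]
Varint 3: bytes[5:7] = FD 28 -> value 5245 (2 byte(s))
  byte[7]=0xA8 cont=1 payload=0x28=40: acc |= 40<<0 -> acc=40 shift=7
  byte[8]=0xFF cont=1 payload=0x7F=127: acc |= 127<<7 -> acc=16296 shift=14
  byte[9]=0x5D cont=0 payload=0x5D=93: acc |= 93<<14 -> acc=1540008 shift=21 [end]
Varint 4: bytes[7:10] = A8 FF 5D -> value 1540008 (3 byte(s))
  byte[10]=0xCE cont=1 payload=0x4E=78: acc |= 78<<0 -> acc=78 shift=7
  byte[11]=0xF6 cont=1 payload=0x76=118: acc |= 118<<7 -> acc=15182 shift=14
  byte[12]=0x8D cont=1 payload=0x0D=13: acc |= 13<<14 -> acc=228174 shift=21
  byte[13]=0x7E cont=0 payload=0x7E=126: acc |= 126<<21 -> acc=264469326 shift=28 [end]
Varint 5: bytes[10:14] = CE F6 8D 7E -> value 264469326 (4 byte(s))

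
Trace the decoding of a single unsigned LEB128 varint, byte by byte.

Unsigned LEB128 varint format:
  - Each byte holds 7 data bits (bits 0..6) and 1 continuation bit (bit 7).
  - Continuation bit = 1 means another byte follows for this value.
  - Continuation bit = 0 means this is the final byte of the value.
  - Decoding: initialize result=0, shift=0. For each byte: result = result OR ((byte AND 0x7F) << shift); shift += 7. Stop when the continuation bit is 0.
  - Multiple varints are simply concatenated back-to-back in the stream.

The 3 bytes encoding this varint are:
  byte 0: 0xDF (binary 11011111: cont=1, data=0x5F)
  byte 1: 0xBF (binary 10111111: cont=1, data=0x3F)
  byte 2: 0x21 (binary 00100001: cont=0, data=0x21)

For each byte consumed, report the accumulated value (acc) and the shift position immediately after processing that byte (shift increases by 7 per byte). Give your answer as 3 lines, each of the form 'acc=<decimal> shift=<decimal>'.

byte 0=0xDF: payload=0x5F=95, contrib = 95<<0 = 95; acc -> 95, shift -> 7
byte 1=0xBF: payload=0x3F=63, contrib = 63<<7 = 8064; acc -> 8159, shift -> 14
byte 2=0x21: payload=0x21=33, contrib = 33<<14 = 540672; acc -> 548831, shift -> 21

Answer: acc=95 shift=7
acc=8159 shift=14
acc=548831 shift=21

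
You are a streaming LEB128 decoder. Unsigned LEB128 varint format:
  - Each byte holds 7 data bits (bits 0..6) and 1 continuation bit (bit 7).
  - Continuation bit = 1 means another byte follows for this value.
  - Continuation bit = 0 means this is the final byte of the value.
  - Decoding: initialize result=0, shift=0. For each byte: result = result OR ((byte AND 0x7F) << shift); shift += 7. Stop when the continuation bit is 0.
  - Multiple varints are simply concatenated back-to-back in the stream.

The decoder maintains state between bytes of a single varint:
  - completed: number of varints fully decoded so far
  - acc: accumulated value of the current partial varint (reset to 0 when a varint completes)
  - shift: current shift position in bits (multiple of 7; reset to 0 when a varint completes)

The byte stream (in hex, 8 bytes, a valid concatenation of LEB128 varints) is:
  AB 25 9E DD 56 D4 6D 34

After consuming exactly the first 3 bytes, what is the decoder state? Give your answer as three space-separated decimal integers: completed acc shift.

byte[0]=0xAB cont=1 payload=0x2B: acc |= 43<<0 -> completed=0 acc=43 shift=7
byte[1]=0x25 cont=0 payload=0x25: varint #1 complete (value=4779); reset -> completed=1 acc=0 shift=0
byte[2]=0x9E cont=1 payload=0x1E: acc |= 30<<0 -> completed=1 acc=30 shift=7

Answer: 1 30 7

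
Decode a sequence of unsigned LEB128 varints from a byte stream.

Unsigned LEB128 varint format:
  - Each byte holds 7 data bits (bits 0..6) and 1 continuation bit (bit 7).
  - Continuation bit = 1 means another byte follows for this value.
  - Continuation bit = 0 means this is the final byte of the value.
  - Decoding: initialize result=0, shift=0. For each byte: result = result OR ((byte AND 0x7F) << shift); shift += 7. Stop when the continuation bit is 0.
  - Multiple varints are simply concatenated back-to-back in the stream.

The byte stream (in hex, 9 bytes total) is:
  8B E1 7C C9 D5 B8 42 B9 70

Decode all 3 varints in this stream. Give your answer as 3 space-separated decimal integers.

Answer: 2044043 139340489 14393

Derivation:
  byte[0]=0x8B cont=1 payload=0x0B=11: acc |= 11<<0 -> acc=11 shift=7
  byte[1]=0xE1 cont=1 payload=0x61=97: acc |= 97<<7 -> acc=12427 shift=14
  byte[2]=0x7C cont=0 payload=0x7C=124: acc |= 124<<14 -> acc=2044043 shift=21 [end]
Varint 1: bytes[0:3] = 8B E1 7C -> value 2044043 (3 byte(s))
  byte[3]=0xC9 cont=1 payload=0x49=73: acc |= 73<<0 -> acc=73 shift=7
  byte[4]=0xD5 cont=1 payload=0x55=85: acc |= 85<<7 -> acc=10953 shift=14
  byte[5]=0xB8 cont=1 payload=0x38=56: acc |= 56<<14 -> acc=928457 shift=21
  byte[6]=0x42 cont=0 payload=0x42=66: acc |= 66<<21 -> acc=139340489 shift=28 [end]
Varint 2: bytes[3:7] = C9 D5 B8 42 -> value 139340489 (4 byte(s))
  byte[7]=0xB9 cont=1 payload=0x39=57: acc |= 57<<0 -> acc=57 shift=7
  byte[8]=0x70 cont=0 payload=0x70=112: acc |= 112<<7 -> acc=14393 shift=14 [end]
Varint 3: bytes[7:9] = B9 70 -> value 14393 (2 byte(s))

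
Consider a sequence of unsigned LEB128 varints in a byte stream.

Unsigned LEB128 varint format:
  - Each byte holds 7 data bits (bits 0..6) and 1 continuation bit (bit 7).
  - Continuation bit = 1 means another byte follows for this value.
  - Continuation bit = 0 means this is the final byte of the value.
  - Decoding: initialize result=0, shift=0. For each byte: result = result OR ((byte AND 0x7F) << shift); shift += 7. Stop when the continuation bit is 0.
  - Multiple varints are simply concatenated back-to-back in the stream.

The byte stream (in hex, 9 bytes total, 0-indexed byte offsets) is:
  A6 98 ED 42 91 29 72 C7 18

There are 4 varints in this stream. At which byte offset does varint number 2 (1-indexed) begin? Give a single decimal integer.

Answer: 4

Derivation:
  byte[0]=0xA6 cont=1 payload=0x26=38: acc |= 38<<0 -> acc=38 shift=7
  byte[1]=0x98 cont=1 payload=0x18=24: acc |= 24<<7 -> acc=3110 shift=14
  byte[2]=0xED cont=1 payload=0x6D=109: acc |= 109<<14 -> acc=1788966 shift=21
  byte[3]=0x42 cont=0 payload=0x42=66: acc |= 66<<21 -> acc=140200998 shift=28 [end]
Varint 1: bytes[0:4] = A6 98 ED 42 -> value 140200998 (4 byte(s))
  byte[4]=0x91 cont=1 payload=0x11=17: acc |= 17<<0 -> acc=17 shift=7
  byte[5]=0x29 cont=0 payload=0x29=41: acc |= 41<<7 -> acc=5265 shift=14 [end]
Varint 2: bytes[4:6] = 91 29 -> value 5265 (2 byte(s))
  byte[6]=0x72 cont=0 payload=0x72=114: acc |= 114<<0 -> acc=114 shift=7 [end]
Varint 3: bytes[6:7] = 72 -> value 114 (1 byte(s))
  byte[7]=0xC7 cont=1 payload=0x47=71: acc |= 71<<0 -> acc=71 shift=7
  byte[8]=0x18 cont=0 payload=0x18=24: acc |= 24<<7 -> acc=3143 shift=14 [end]
Varint 4: bytes[7:9] = C7 18 -> value 3143 (2 byte(s))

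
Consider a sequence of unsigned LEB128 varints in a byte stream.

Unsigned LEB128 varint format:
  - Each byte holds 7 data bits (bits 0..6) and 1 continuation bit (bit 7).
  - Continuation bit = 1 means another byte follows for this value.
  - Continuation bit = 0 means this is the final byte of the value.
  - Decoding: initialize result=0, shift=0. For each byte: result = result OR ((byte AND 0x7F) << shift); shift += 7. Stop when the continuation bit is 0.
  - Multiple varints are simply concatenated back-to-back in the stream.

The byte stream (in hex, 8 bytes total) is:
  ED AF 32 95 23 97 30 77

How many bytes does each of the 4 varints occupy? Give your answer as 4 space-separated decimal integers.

Answer: 3 2 2 1

Derivation:
  byte[0]=0xED cont=1 payload=0x6D=109: acc |= 109<<0 -> acc=109 shift=7
  byte[1]=0xAF cont=1 payload=0x2F=47: acc |= 47<<7 -> acc=6125 shift=14
  byte[2]=0x32 cont=0 payload=0x32=50: acc |= 50<<14 -> acc=825325 shift=21 [end]
Varint 1: bytes[0:3] = ED AF 32 -> value 825325 (3 byte(s))
  byte[3]=0x95 cont=1 payload=0x15=21: acc |= 21<<0 -> acc=21 shift=7
  byte[4]=0x23 cont=0 payload=0x23=35: acc |= 35<<7 -> acc=4501 shift=14 [end]
Varint 2: bytes[3:5] = 95 23 -> value 4501 (2 byte(s))
  byte[5]=0x97 cont=1 payload=0x17=23: acc |= 23<<0 -> acc=23 shift=7
  byte[6]=0x30 cont=0 payload=0x30=48: acc |= 48<<7 -> acc=6167 shift=14 [end]
Varint 3: bytes[5:7] = 97 30 -> value 6167 (2 byte(s))
  byte[7]=0x77 cont=0 payload=0x77=119: acc |= 119<<0 -> acc=119 shift=7 [end]
Varint 4: bytes[7:8] = 77 -> value 119 (1 byte(s))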